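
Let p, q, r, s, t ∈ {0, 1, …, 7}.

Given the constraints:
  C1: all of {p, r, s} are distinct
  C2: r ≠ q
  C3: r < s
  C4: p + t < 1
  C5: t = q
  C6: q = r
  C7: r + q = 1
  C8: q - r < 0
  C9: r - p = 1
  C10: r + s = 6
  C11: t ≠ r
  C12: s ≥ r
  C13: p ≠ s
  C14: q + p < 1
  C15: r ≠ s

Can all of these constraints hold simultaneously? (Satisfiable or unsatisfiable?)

Unsatisfiable

From constraints 5 and 6, t = q = r, so t = r. But constraint 11 says t ≠ r. Contradiction.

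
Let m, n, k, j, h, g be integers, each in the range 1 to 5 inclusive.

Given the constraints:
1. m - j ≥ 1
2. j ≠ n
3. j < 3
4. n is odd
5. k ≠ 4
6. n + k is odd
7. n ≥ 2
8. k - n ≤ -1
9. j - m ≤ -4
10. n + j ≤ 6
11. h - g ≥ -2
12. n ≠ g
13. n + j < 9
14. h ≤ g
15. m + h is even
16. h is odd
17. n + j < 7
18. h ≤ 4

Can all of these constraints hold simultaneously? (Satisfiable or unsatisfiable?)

The assignment m = 5, n = 5, k = 2, j = 1, h = 1, g = 3 works:
  constraint 1 holds since m - j = 4.
  constraint 8 holds since k - n = -3.
  constraint 9 holds since j - m = -4.
The rest check out directly.

Satisfiable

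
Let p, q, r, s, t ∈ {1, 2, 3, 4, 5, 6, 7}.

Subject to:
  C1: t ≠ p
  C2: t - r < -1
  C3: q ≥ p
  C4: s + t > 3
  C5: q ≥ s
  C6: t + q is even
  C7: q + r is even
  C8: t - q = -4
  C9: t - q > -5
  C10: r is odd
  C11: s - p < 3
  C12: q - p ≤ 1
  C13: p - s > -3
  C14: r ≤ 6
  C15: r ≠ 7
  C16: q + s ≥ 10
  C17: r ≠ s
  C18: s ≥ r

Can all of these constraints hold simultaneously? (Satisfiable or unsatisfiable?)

Satisfiable

Setting (p, q, r, s, t) = (5, 5, 3, 5, 1) satisfies everything: constraint 2: t - r = -2; constraint 4: s + t = 6; constraint 8: t - q = -4, and the others follow.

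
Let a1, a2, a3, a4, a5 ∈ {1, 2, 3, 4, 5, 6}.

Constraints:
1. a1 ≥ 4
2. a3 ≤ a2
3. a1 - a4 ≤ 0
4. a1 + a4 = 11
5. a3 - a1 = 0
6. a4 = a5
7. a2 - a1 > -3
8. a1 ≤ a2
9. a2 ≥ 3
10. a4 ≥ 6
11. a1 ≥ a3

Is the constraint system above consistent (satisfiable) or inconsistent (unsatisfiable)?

Take a1 = 5, a2 = 5, a3 = 5, a4 = 6, a5 = 6. Then constraint 3: a1 - a4 = -1; constraint 4: a1 + a4 = 11; constraint 5: a3 - a1 = 0, and every other listed constraint is also met.

Satisfiable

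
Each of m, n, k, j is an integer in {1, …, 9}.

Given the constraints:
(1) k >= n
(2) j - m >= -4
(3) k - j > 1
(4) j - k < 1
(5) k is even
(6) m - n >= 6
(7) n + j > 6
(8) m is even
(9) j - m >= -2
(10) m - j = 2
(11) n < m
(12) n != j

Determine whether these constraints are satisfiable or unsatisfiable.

One satisfying assignment is m = 8, n = 1, k = 8, j = 6.
For the less obvious constraints — constraint 2: j - m = -2; constraint 3: k - j = 2 — and the others hold by inspection.

Satisfiable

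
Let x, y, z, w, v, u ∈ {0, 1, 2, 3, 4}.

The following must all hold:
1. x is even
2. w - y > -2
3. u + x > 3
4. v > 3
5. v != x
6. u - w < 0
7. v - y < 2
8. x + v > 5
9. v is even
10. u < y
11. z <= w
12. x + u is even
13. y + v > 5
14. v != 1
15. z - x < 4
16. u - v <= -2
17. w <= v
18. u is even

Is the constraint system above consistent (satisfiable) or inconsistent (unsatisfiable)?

Satisfiable

Setting (x, y, z, w, v, u) = (2, 4, 3, 4, 4, 2) satisfies everything: constraint 2: w - y = 0; constraint 3: u + x = 4; constraint 6: u - w = -2, and the others follow.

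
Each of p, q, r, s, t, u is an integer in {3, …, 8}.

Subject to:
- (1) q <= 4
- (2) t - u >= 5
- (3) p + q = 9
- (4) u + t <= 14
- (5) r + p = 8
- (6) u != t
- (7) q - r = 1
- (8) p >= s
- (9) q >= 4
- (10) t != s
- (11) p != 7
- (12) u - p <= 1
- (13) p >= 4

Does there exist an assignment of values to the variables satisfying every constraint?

Take p = 5, q = 4, r = 3, s = 4, t = 8, u = 3. Then constraint 2: t - u = 5; constraint 3: p + q = 9, and every other listed constraint is also met.

Satisfiable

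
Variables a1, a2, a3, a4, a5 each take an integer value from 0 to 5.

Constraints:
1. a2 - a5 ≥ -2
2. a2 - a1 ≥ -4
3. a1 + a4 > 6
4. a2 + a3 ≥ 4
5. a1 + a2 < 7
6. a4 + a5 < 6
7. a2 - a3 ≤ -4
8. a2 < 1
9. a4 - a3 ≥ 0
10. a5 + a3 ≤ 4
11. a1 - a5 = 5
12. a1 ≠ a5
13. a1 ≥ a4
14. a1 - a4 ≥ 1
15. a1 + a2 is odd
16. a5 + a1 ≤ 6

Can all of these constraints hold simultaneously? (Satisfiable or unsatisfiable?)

Unsatisfiable

Constraints 2, 7, 9, and 14 give a2 − a1 ≥ -4, a1 − a4 ≥ 1, a4 − a3 ≥ 0, a3 − a2 ≥ 4.
Adding all 4 inequalities: the left sides telescope to 0, and the right sides sum to (-4) + 1 + 0 + 4 = 1. So 0 ≥ 1, which is false.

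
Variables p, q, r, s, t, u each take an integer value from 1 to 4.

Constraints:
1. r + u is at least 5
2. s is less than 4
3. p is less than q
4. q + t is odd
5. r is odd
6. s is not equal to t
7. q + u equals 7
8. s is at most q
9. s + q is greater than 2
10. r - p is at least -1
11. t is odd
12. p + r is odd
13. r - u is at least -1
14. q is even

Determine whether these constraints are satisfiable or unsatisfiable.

Setting (p, q, r, s, t, u) = (2, 4, 3, 1, 3, 3) satisfies everything: constraint 1: r + u = 6; constraint 7: q + u = 7, and the others follow.

Satisfiable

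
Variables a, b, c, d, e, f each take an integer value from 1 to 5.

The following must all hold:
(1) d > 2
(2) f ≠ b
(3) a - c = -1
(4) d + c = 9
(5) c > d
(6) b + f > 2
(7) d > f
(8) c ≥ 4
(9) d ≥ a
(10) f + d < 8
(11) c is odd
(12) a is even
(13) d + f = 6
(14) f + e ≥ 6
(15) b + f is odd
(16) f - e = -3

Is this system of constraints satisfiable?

Setting (a, b, c, d, e, f) = (4, 1, 5, 4, 5, 2) satisfies everything: constraint 3: a - c = -1; constraint 4: d + c = 9; constraint 6: b + f = 3, and the others follow.

Satisfiable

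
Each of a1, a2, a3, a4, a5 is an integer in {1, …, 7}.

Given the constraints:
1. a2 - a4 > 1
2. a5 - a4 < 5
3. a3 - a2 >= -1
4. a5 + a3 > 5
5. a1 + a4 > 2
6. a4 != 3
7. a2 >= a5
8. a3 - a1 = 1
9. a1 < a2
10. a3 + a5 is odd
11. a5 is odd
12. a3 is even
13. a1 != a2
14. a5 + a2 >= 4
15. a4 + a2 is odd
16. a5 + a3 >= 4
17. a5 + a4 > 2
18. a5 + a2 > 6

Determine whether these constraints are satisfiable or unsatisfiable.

One satisfying assignment is a1 = 3, a2 = 4, a3 = 4, a4 = 1, a5 = 3.
For the less obvious constraints — constraint 1: a2 - a4 = 3; constraint 2: a5 - a4 = 2; constraint 3: a3 - a2 = 0 — and the others hold by inspection.

Satisfiable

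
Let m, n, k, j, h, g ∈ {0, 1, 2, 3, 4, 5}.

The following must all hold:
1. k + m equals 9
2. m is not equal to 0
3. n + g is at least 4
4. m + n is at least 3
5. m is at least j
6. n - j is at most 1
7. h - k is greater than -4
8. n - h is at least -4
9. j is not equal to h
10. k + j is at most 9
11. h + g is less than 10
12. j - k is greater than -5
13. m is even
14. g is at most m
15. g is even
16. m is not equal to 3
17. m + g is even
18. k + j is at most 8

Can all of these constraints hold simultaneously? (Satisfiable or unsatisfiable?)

Satisfiable

One satisfying assignment is m = 4, n = 1, k = 5, j = 3, h = 4, g = 4.
For the less obvious constraints — constraint 1: k + m = 9; constraint 3: n + g = 5 — and the others hold by inspection.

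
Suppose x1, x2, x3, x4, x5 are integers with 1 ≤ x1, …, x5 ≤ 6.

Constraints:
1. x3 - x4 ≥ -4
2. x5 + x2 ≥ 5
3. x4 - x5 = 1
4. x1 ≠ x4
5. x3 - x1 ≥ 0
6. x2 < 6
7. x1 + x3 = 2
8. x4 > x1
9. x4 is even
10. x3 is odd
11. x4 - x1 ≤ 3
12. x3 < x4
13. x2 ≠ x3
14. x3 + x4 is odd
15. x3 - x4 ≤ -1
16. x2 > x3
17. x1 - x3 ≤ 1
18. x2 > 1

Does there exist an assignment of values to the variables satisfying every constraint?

Satisfiable

Setting (x1, x2, x3, x4, x5) = (1, 4, 1, 4, 3) satisfies everything: constraint 1: x3 - x4 = -3; constraint 2: x5 + x2 = 7; constraint 3: x4 - x5 = 1, and the others follow.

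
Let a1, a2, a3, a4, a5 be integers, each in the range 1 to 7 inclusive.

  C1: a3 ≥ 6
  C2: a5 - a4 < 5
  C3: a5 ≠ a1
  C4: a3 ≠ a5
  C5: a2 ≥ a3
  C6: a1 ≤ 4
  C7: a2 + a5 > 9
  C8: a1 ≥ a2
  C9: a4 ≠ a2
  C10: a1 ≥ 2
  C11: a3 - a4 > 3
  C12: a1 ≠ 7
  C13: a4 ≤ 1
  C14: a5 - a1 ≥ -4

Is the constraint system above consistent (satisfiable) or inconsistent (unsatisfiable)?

From constraints 1 and 5: a2 ≥ a3 and a3 ≥ 6, so a2 ≥ 6. From constraints 6 and 8: a2 ≤ a1 and a1 ≤ 4, so a2 ≤ 4. But 4 < 6, so no value of a2 works.

Unsatisfiable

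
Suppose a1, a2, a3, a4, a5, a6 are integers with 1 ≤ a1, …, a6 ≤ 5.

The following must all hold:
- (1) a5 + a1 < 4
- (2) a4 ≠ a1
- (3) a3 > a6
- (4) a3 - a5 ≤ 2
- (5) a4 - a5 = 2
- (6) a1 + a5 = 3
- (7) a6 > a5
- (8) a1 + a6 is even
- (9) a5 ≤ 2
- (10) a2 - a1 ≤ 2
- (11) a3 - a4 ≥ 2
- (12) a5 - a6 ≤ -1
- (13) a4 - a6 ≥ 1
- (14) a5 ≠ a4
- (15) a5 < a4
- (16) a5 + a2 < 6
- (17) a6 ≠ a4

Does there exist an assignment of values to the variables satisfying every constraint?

Constraints 4, 11, 12, and 13 give a5 − a3 ≥ -2, a3 − a4 ≥ 2, a4 − a6 ≥ 1, a6 − a5 ≥ 1.
Adding all 4 inequalities: the left sides telescope to 0, and the right sides sum to (-2) + 2 + 1 + 1 = 2. So 0 ≥ 2, which is false.

Unsatisfiable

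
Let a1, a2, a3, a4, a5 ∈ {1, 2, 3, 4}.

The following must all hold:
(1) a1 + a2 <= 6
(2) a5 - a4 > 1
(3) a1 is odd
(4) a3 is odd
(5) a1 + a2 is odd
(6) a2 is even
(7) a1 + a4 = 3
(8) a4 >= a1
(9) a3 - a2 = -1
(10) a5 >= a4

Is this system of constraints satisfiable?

Take a1 = 1, a2 = 2, a3 = 1, a4 = 2, a5 = 4. Then constraint 1: a1 + a2 = 3; constraint 2: a5 - a4 = 2; constraint 7: a1 + a4 = 3, and every other listed constraint is also met.

Satisfiable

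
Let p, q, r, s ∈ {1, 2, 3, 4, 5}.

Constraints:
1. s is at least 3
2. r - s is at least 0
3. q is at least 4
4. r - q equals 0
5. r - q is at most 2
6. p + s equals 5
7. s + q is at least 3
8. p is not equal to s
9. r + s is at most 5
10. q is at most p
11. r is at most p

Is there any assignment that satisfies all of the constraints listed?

Unsatisfiable

From constraints 3 and 10: p ≥ q ≥ 4. From constraint 1: s ≥ 3. Hence p + s ≥ 7. But constraint 6 requires p + s = 5, and 5 < 7. Contradiction.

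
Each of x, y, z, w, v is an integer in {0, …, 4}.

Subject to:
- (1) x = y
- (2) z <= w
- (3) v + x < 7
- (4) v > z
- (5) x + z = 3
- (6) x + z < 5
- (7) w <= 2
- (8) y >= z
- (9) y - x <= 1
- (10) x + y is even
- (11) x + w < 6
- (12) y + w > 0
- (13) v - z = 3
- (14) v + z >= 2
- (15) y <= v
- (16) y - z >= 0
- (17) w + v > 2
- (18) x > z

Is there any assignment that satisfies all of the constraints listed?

Satisfiable

Take x = 3, y = 3, z = 0, w = 0, v = 3. Then constraint 3: v + x = 6; constraint 5: x + z = 3, and every other listed constraint is also met.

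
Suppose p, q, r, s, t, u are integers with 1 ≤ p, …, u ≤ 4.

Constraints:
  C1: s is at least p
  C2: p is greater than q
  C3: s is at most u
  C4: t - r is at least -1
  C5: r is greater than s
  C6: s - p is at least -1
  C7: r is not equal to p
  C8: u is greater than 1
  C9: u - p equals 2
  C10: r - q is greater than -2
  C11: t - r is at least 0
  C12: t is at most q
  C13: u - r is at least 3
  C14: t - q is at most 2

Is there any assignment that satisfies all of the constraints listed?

Constraints 1, 2, 5, 11, and 12 give p ≤ s, s < r, r ≤ t, t ≤ q, q < p. Chaining: p ≤ s < r ≤ t ≤ q < p, which forces p < p — impossible.

Unsatisfiable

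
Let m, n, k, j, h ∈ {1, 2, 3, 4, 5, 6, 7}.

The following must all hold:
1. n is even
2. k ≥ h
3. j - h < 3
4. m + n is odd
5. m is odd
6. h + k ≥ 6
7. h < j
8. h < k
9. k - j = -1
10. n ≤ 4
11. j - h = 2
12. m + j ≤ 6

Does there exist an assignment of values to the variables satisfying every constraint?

Try m = 1, n = 4, k = 4, j = 5, h = 3.
Check constraint 3: j - h = 2; constraint 6: h + k = 7; constraint 9: k - j = -1. The remaining constraints are straightforward to verify.

Satisfiable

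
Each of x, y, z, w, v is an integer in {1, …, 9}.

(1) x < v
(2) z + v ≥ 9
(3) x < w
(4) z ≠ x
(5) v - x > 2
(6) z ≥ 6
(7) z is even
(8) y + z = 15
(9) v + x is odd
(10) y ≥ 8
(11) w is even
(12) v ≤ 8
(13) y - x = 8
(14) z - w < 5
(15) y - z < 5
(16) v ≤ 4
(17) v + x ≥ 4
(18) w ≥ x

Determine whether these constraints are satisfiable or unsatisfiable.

Satisfiable

Setting (x, y, z, w, v) = (1, 9, 6, 2, 4) satisfies everything: constraint 2: z + v = 10; constraint 5: v - x = 3; constraint 8: y + z = 15, and the others follow.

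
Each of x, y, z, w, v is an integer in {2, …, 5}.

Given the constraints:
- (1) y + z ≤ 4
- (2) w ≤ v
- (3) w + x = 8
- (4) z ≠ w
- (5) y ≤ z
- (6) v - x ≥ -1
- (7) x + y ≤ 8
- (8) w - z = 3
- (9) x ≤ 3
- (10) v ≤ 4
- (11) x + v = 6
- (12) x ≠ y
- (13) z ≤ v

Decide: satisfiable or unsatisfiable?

Unsatisfiable

From constraints 2 and 10: w ≤ v ≤ 4. From constraint 9: x ≤ 3. Hence w + x ≤ 7. But constraint 3 requires w + x = 8, and 8 > 7. Contradiction.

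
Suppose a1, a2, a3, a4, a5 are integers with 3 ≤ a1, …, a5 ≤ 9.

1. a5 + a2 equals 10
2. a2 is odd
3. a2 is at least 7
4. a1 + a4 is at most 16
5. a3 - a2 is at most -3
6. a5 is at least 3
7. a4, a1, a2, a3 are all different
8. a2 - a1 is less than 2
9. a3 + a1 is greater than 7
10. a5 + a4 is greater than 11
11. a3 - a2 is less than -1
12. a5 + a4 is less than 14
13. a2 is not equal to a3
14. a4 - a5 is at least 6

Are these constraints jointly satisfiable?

Setting (a1, a2, a3, a4, a5) = (6, 7, 4, 9, 3) satisfies everything: constraint 1: a5 + a2 = 10; constraint 4: a1 + a4 = 15, and the others follow.

Satisfiable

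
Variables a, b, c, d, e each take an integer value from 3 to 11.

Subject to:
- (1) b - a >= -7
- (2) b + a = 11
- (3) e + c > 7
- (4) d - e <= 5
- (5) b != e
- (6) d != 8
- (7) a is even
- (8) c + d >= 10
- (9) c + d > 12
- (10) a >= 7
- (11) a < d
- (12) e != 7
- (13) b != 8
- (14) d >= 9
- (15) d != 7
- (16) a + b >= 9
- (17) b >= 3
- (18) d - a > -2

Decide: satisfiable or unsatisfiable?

Satisfiable

Setting (a, b, c, d, e) = (8, 3, 4, 9, 4) satisfies everything: constraint 1: b - a = -5; constraint 2: b + a = 11, and the others follow.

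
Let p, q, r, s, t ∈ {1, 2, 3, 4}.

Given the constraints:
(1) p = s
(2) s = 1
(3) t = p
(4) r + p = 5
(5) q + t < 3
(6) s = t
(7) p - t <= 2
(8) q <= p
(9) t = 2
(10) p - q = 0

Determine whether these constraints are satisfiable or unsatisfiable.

Unsatisfiable

Constraint 9 fixes t = 2 and constraint 2 fixes s = 1. Constraints 1 and 3 give t = p = s, so t = s. But 2 ≠ 1 — contradiction.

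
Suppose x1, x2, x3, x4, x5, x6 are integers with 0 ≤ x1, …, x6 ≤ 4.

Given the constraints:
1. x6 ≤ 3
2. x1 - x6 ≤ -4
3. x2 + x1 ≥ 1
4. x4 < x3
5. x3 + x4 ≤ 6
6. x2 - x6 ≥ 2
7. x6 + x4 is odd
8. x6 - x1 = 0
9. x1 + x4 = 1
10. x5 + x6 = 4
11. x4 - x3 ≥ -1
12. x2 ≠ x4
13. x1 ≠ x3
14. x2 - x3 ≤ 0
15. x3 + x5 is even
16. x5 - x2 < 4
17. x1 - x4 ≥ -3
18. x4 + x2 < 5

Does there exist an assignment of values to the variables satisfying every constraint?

Unsatisfiable

Constraints 2, 6, 11, 14, and 17 give x1 − x4 ≥ -3, x4 − x3 ≥ -1, x3 − x2 ≥ 0, x2 − x6 ≥ 2, x6 − x1 ≥ 4.
Adding all 5 inequalities: the left sides telescope to 0, and the right sides sum to (-3) + (-1) + 0 + 2 + 4 = 2. So 0 ≥ 2, which is false.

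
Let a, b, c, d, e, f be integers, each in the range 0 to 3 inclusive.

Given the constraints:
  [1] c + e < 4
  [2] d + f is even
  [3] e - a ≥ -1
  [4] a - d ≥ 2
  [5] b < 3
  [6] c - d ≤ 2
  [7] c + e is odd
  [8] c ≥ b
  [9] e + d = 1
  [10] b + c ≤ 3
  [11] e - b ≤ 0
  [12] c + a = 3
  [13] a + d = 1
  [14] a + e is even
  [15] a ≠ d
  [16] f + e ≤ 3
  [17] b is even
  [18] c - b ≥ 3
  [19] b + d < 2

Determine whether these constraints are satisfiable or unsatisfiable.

Constraints 3, 4, 6, 11, and 18 give b − e ≥ 0, e − a ≥ -1, a − d ≥ 2, d − c ≥ -2, c − b ≥ 3.
Adding all 5 inequalities: the left sides telescope to 0, and the right sides sum to 0 + (-1) + 2 + (-2) + 3 = 2. So 0 ≥ 2, which is false.

Unsatisfiable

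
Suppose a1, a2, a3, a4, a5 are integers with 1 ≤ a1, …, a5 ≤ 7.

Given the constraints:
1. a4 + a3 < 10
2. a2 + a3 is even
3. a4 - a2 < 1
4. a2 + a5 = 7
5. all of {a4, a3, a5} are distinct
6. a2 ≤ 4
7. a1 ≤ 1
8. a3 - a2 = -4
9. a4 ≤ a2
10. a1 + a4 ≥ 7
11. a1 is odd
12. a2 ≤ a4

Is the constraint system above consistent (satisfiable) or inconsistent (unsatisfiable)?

Unsatisfiable

From constraint 7: a1 ≤ 1. From constraints 6 and 9: a4 ≤ a2 ≤ 4. Hence a1 + a4 ≤ 5. But constraint 10 requires a1 + a4 ≥ 7, and 7 > 5. Contradiction.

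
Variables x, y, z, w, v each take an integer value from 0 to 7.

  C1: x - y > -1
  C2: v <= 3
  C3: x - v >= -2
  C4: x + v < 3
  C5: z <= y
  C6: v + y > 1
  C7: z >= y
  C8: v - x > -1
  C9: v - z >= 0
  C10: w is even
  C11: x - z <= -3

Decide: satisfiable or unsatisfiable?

Constraints 3, 9, and 11 give z − x ≥ 3, x − v ≥ -2, v − z ≥ 0.
Adding all 3 inequalities: the left sides telescope to 0, and the right sides sum to 3 + (-2) + 0 = 1. So 0 ≥ 1, which is false.

Unsatisfiable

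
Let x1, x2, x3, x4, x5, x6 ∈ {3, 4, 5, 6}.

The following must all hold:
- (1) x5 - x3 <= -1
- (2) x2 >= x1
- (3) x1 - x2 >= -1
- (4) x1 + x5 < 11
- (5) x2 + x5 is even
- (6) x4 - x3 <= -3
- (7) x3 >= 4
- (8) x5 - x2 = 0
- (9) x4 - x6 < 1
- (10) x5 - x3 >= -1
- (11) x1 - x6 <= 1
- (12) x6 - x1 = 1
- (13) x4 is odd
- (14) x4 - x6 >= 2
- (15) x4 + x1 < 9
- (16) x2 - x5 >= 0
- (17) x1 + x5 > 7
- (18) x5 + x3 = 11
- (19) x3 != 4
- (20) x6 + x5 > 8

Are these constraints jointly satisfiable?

Unsatisfiable

Constraints 3, 6, 10, 11, 14, and 16 give x4 − x6 ≥ 2, x6 − x1 ≥ -1, x1 − x2 ≥ -1, x2 − x5 ≥ 0, x5 − x3 ≥ -1, x3 − x4 ≥ 3.
Adding all 6 inequalities: the left sides telescope to 0, and the right sides sum to 2 + (-1) + (-1) + 0 + (-1) + 3 = 2. So 0 ≥ 2, which is false.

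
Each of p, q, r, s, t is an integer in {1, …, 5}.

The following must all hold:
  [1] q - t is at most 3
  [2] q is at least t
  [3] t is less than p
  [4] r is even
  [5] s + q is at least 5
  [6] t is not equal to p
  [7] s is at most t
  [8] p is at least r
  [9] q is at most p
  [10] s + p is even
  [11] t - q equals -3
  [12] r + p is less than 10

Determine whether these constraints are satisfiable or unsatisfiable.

Take p = 5, q = 5, r = 2, s = 1, t = 2. Then constraint 1: q - t = 3; constraint 5: s + q = 6; constraint 11: t - q = -3, and every other listed constraint is also met.

Satisfiable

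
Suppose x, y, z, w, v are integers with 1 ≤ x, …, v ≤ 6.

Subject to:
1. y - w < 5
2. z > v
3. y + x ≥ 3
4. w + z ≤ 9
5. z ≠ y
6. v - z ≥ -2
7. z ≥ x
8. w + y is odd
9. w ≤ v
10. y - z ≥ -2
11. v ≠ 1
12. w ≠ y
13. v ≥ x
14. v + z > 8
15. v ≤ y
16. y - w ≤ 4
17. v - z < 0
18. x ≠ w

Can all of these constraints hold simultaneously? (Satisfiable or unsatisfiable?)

The assignment x = 1, y = 5, z = 6, w = 2, v = 5 works:
  constraint 1 holds since y - w = 3.
  constraint 3 holds since y + x = 6.
The rest check out directly.

Satisfiable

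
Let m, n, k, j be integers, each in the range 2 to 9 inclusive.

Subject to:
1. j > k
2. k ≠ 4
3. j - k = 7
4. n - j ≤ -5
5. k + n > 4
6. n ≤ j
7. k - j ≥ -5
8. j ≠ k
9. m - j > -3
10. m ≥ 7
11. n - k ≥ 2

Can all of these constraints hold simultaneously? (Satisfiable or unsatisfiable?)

Constraints 4, 7, and 11 give k − j ≥ -5, j − n ≥ 5, n − k ≥ 2.
Adding all 3 inequalities: the left sides telescope to 0, and the right sides sum to (-5) + 5 + 2 = 2. So 0 ≥ 2, which is false.

Unsatisfiable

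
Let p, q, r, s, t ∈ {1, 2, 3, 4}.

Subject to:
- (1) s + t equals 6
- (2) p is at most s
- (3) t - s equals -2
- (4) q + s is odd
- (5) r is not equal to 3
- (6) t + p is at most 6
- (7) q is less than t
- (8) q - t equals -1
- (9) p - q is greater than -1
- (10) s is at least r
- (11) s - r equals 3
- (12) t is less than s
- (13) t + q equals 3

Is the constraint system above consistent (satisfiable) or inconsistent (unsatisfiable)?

Satisfiable

The assignment p = 3, q = 1, r = 1, s = 4, t = 2 works:
  constraint 1 holds since s + t = 6.
  constraint 3 holds since t - s = -2.
  constraint 6 holds since t + p = 5.
The rest check out directly.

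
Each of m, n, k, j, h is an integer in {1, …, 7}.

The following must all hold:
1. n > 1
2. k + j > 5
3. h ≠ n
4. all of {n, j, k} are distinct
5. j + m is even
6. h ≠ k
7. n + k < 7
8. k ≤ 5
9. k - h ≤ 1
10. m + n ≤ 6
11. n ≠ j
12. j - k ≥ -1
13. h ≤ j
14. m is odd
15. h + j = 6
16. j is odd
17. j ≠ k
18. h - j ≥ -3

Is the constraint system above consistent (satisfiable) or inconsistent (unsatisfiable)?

Satisfiable

Take m = 3, n = 2, k = 4, j = 3, h = 3. Then constraint 2: k + j = 7; constraint 7: n + k = 6, and every other listed constraint is also met.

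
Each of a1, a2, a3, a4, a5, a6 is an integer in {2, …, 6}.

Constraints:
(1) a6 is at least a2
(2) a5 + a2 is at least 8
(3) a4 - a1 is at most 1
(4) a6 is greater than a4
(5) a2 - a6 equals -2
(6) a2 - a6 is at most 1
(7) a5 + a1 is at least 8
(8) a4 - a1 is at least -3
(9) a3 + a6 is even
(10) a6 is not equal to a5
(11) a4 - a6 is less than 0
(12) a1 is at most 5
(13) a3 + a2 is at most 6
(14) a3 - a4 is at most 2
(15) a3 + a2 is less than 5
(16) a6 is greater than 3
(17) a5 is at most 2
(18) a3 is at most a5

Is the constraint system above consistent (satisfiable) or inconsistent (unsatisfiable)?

From constraint 17: a5 ≤ 2. From constraint 12: a1 ≤ 5. Hence a5 + a1 ≤ 7. But constraint 7 requires a5 + a1 ≥ 8, and 8 > 7. Contradiction.

Unsatisfiable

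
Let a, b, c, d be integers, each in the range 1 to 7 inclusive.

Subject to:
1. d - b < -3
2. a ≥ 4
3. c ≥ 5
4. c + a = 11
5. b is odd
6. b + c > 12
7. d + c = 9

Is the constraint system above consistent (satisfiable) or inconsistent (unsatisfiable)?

Satisfiable

Try a = 5, b = 7, c = 6, d = 3.
Check constraint 1: d - b = -4; constraint 4: c + a = 11. The remaining constraints are straightforward to verify.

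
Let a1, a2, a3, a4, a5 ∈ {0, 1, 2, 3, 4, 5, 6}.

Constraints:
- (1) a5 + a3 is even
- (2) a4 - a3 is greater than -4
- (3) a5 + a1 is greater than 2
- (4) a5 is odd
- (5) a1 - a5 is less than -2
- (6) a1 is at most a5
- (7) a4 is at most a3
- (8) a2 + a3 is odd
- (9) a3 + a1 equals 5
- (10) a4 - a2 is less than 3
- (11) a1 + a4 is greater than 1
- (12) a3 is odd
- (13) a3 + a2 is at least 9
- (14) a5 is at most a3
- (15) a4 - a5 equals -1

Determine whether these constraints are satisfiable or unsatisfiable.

Setting (a1, a2, a3, a4, a5) = (0, 4, 5, 4, 5) satisfies everything: constraint 2: a4 - a3 = -1; constraint 3: a5 + a1 = 5, and the others follow.

Satisfiable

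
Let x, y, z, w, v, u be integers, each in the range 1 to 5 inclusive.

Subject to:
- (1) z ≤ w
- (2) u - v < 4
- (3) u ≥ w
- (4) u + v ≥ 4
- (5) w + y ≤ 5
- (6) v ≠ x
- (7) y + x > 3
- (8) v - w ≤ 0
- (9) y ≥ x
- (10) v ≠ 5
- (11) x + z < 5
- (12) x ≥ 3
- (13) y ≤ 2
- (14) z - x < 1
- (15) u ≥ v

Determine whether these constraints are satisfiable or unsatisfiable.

From constraint 12: x ≥ 3. From constraints 9 and 13: x ≤ y and y ≤ 2, so x ≤ 2. But 2 < 3, so no value of x works.

Unsatisfiable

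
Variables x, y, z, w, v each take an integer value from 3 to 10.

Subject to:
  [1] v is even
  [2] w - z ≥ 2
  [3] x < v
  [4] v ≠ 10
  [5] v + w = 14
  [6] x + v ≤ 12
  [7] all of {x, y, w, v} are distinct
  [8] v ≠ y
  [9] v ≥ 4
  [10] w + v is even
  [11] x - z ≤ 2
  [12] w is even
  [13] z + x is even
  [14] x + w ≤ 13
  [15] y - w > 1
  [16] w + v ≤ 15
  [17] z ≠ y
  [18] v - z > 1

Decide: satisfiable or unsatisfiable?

Satisfiable

Try x = 4, y = 10, z = 4, w = 6, v = 8.
Check constraint 2: w - z = 2; constraint 5: v + w = 14. The remaining constraints are straightforward to verify.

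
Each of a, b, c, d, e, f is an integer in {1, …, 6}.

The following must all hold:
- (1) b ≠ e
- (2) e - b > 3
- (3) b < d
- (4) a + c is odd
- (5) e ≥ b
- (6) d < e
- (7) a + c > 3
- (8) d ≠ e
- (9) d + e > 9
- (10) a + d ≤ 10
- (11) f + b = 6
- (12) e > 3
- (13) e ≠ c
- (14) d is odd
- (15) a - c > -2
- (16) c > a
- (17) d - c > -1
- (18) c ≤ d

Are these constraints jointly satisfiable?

The assignment a = 2, b = 2, c = 3, d = 5, e = 6, f = 4 works:
  constraint 2 holds since e - b = 4.
  constraint 7 holds since a + c = 5.
The rest check out directly.

Satisfiable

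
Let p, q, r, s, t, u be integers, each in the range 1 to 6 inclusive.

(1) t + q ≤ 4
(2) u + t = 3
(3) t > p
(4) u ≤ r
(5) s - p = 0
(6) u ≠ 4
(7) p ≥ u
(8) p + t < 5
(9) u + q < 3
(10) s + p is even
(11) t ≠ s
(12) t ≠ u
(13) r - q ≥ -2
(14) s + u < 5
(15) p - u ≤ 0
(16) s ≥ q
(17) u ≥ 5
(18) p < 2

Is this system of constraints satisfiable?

Unsatisfiable

From constraints 7 and 17: p ≥ u and u ≥ 5, so p ≥ 5. From constraint 18: p ≤ 1. But 1 < 5, so no value of p works.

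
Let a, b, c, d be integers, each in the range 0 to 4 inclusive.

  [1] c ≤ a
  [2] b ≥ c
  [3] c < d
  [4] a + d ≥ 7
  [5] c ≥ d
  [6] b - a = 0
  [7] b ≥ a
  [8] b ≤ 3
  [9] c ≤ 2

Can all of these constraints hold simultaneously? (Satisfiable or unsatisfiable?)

Unsatisfiable

From constraints 7 and 8: a ≤ b ≤ 3. From constraints 5 and 9: d ≤ c ≤ 2. Hence a + d ≤ 5. But constraint 4 requires a + d ≥ 7, and 7 > 5. Contradiction.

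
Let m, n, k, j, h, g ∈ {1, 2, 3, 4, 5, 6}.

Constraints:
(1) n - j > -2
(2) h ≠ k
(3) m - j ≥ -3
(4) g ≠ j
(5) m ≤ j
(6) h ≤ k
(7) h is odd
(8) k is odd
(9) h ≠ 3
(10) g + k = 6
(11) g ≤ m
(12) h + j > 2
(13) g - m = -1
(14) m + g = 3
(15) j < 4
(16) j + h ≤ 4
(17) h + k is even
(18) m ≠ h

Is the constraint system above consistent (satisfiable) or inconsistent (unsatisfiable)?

One satisfying assignment is m = 2, n = 1, k = 5, j = 2, h = 1, g = 1.
For the less obvious constraints — constraint 1: n - j = -1; constraint 3: m - j = 0; constraint 10: g + k = 6 — and the others hold by inspection.

Satisfiable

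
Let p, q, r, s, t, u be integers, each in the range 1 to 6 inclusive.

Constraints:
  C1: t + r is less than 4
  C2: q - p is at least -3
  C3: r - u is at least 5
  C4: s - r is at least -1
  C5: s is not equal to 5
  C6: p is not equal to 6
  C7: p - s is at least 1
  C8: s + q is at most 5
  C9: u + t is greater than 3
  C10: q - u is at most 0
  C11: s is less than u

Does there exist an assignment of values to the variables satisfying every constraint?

Constraints 2, 3, 4, 7, and 10 give u − q ≥ 0, q − p ≥ -3, p − s ≥ 1, s − r ≥ -1, r − u ≥ 5.
Adding all 5 inequalities: the left sides telescope to 0, and the right sides sum to 0 + (-3) + 1 + (-1) + 5 = 2. So 0 ≥ 2, which is false.

Unsatisfiable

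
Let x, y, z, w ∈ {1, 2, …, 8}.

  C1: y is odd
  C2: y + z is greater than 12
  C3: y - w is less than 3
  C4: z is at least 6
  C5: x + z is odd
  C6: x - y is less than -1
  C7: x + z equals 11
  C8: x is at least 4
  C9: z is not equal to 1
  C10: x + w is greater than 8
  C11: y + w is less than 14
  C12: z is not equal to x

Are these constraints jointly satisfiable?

The assignment x = 4, y = 7, z = 7, w = 6 works:
  constraint 2 holds since y + z = 14.
  constraint 3 holds since y - w = 1.
  constraint 6 holds since x - y = -3.
The rest check out directly.

Satisfiable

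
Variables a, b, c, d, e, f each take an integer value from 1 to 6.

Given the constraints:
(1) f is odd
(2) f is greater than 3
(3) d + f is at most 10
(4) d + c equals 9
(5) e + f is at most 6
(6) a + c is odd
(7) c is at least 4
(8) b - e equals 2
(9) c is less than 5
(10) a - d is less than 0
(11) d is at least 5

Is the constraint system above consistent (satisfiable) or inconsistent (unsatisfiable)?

Satisfiable

Setting (a, b, c, d, e, f) = (3, 3, 4, 5, 1, 5) satisfies everything: constraint 3: d + f = 10; constraint 4: d + c = 9, and the others follow.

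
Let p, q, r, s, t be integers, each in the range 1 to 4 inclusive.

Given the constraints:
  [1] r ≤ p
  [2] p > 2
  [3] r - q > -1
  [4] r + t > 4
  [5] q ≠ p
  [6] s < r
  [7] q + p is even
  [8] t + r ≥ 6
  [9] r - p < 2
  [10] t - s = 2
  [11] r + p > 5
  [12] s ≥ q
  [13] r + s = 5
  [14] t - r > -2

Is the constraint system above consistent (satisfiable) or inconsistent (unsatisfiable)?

Satisfiable

Setting (p, q, r, s, t) = (4, 2, 3, 2, 4) satisfies everything: constraint 3: r - q = 1; constraint 4: r + t = 7, and the others follow.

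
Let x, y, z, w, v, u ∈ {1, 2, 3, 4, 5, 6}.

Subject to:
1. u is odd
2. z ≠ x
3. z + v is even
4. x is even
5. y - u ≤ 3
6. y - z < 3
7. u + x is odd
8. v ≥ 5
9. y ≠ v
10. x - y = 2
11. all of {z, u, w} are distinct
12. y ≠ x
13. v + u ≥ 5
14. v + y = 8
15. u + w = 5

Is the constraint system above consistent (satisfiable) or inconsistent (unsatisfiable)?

Satisfiable

Take x = 4, y = 2, z = 2, w = 4, v = 6, u = 1. Then constraint 5: y - u = 1; constraint 6: y - z = 0, and every other listed constraint is also met.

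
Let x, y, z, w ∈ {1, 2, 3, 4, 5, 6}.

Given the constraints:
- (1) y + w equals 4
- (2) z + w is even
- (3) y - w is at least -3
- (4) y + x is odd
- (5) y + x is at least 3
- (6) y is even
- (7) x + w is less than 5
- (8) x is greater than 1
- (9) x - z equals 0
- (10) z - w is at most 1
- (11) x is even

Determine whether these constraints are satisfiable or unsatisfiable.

Constraint 6 makes y even and constraint 11 makes x even, so y + x must be even. Constraint 4 says y + x is odd — contradiction.

Unsatisfiable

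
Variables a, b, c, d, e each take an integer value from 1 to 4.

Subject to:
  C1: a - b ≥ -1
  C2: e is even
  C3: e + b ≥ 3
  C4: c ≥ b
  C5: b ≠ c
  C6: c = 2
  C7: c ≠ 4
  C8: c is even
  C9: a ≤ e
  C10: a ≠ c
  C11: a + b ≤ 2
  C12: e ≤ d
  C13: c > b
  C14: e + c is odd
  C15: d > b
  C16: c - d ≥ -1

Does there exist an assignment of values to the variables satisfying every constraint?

Constraint 2 makes e even and constraint 8 makes c even, so e + c must be even. Constraint 14 says e + c is odd — contradiction.

Unsatisfiable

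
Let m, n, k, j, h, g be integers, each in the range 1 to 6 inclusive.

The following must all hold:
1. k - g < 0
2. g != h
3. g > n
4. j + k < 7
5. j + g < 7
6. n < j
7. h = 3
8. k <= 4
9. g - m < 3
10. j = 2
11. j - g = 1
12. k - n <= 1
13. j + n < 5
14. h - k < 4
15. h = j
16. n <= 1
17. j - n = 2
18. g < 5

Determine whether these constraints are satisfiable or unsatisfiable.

Unsatisfiable

Constraint 7 fixes h = 3 and constraint 10 fixes j = 2, but constraint 15 requires h = j. Since 3 ≠ 2, contradiction.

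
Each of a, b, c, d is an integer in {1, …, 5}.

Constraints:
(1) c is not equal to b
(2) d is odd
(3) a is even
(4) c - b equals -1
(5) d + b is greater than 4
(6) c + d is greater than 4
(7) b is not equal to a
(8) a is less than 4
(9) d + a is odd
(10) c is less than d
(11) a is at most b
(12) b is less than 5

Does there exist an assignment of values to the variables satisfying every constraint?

Try a = 2, b = 3, c = 2, d = 3.
Check constraint 4: c - b = -1; constraint 5: d + b = 6. The remaining constraints are straightforward to verify.

Satisfiable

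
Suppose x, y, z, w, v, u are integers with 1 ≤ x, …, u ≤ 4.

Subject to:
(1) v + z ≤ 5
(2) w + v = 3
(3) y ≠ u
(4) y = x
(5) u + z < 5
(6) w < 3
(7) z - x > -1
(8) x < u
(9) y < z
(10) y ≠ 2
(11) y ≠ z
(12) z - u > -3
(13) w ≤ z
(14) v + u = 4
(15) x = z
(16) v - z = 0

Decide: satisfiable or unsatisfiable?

Unsatisfiable

From constraints 4 and 15, y = x = z, so y = z. But constraint 11 says y ≠ z. Contradiction.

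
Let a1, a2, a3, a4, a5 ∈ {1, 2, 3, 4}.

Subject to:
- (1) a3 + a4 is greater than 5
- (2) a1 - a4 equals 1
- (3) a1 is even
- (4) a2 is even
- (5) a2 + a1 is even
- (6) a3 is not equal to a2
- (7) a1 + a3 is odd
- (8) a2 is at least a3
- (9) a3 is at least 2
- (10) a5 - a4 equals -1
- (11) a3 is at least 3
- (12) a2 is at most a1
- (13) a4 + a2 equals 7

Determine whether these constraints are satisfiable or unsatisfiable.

Satisfiable

One satisfying assignment is a1 = 4, a2 = 4, a3 = 3, a4 = 3, a5 = 2.
For the less obvious constraints — constraint 1: a3 + a4 = 6; constraint 2: a1 - a4 = 1 — and the others hold by inspection.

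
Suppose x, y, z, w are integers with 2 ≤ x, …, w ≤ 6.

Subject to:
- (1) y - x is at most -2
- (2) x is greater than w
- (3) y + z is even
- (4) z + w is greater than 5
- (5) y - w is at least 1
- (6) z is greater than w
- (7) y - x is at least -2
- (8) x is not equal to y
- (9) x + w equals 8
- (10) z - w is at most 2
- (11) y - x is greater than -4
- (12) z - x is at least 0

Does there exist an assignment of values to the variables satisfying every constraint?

Constraints 1, 5, 10, and 12 give w − z ≥ -2, z − x ≥ 0, x − y ≥ 2, y − w ≥ 1.
Adding all 4 inequalities: the left sides telescope to 0, and the right sides sum to (-2) + 0 + 2 + 1 = 1. So 0 ≥ 1, which is false.

Unsatisfiable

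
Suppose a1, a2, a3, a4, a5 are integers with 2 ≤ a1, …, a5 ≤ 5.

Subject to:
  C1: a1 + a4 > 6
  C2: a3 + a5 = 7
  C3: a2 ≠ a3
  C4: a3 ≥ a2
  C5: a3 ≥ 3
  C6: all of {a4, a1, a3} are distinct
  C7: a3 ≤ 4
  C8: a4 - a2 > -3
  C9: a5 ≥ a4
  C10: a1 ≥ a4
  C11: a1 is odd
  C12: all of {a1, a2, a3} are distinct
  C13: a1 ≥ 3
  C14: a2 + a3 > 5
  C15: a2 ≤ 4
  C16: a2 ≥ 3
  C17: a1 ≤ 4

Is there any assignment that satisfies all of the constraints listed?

Constraints 5, 7, 13, 15, 16, and 17 confine each of a1, a2, a3 to the 2 values {3, 4}.
Constraint 12 requires all 3 of them to be distinct, but only 2 values are available — impossible by the pigeonhole principle.

Unsatisfiable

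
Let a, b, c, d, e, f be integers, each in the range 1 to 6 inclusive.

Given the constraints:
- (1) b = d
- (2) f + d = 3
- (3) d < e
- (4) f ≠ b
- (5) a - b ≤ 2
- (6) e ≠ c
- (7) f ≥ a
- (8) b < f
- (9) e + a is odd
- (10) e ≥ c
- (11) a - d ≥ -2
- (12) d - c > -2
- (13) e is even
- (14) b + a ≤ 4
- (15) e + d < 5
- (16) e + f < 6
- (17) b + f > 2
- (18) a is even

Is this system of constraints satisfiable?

Unsatisfiable

Constraint 13 makes e even and constraint 18 makes a even, so e + a must be even. Constraint 9 says e + a is odd — contradiction.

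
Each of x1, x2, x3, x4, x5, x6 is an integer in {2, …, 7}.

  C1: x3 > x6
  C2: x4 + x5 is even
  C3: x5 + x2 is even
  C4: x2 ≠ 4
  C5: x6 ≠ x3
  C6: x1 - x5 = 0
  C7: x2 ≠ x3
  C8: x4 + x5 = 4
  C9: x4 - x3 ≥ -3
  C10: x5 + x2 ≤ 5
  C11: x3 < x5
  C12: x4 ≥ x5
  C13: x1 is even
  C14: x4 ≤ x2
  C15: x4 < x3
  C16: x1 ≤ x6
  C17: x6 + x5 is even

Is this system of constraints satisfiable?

Unsatisfiable

Constraints 11, 12, and 15 give x5 ≤ x4, x4 < x3, x3 < x5. Chaining: x5 ≤ x4 < x3 < x5, which forces x5 < x5 — impossible.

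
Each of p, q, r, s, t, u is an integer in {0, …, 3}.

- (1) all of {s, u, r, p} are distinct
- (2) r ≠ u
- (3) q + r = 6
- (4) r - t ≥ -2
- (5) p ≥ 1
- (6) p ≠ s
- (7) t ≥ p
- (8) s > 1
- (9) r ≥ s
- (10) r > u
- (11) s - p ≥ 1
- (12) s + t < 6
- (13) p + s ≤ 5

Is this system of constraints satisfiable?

Satisfiable

One satisfying assignment is p = 1, q = 3, r = 3, s = 2, t = 2, u = 0.
For the less obvious constraints — constraint 3: q + r = 6; constraint 4: r - t = 1; constraint 11: s - p = 1 — and the others hold by inspection.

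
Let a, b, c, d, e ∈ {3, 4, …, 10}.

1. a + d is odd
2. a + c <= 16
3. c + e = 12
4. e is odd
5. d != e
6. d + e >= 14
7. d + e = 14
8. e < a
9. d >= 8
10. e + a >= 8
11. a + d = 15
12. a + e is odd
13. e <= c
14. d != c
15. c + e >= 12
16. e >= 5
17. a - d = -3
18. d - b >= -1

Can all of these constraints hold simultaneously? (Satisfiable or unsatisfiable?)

Satisfiable

Setting (a, b, c, d, e) = (6, 7, 7, 9, 5) satisfies everything: constraint 2: a + c = 13; constraint 3: c + e = 12, and the others follow.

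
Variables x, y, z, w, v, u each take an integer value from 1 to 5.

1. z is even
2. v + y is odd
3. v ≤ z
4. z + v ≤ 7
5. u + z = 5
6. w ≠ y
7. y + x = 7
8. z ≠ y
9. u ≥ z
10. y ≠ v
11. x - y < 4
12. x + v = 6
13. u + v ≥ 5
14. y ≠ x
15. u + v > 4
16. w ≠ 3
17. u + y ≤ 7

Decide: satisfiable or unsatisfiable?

One satisfying assignment is x = 4, y = 3, z = 2, w = 1, v = 2, u = 3.
For the less obvious constraints — constraint 4: z + v = 4; constraint 5: u + z = 5; constraint 7: y + x = 7 — and the others hold by inspection.

Satisfiable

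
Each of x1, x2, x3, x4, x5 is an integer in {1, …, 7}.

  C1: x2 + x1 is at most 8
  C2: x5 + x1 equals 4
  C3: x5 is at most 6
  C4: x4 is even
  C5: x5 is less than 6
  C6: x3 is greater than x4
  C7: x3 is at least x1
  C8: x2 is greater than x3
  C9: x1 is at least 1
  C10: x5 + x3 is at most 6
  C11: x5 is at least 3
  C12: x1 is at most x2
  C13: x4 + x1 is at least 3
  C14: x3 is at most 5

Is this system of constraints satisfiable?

Try x1 = 1, x2 = 7, x3 = 3, x4 = 2, x5 = 3.
Check constraint 1: x2 + x1 = 8; constraint 2: x5 + x1 = 4; constraint 10: x5 + x3 = 6. The remaining constraints are straightforward to verify.

Satisfiable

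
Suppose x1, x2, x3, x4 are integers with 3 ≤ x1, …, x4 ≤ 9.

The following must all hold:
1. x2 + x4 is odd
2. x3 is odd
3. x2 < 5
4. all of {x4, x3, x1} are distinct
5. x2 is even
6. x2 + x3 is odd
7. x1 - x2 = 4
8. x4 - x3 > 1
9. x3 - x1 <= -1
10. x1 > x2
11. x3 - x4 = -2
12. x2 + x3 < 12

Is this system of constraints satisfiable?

The assignment x1 = 8, x2 = 4, x3 = 5, x4 = 7 works:
  constraint 7 holds since x1 - x2 = 4.
  constraint 8 holds since x4 - x3 = 2.
  constraint 9 holds since x3 - x1 = -3.
The rest check out directly.

Satisfiable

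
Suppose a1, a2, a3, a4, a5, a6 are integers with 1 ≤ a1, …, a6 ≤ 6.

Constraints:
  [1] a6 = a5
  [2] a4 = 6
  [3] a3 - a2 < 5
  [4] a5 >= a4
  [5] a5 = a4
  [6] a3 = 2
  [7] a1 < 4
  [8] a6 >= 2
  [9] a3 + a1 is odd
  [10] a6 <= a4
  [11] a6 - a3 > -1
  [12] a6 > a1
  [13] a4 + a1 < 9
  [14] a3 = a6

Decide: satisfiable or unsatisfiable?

Constraint 6 fixes a3 = 2 and constraint 2 fixes a4 = 6. Constraints 1, 5, and 14 give a3 = a6 = a5 = a4, so a3 = a4. But 2 ≠ 6 — contradiction.

Unsatisfiable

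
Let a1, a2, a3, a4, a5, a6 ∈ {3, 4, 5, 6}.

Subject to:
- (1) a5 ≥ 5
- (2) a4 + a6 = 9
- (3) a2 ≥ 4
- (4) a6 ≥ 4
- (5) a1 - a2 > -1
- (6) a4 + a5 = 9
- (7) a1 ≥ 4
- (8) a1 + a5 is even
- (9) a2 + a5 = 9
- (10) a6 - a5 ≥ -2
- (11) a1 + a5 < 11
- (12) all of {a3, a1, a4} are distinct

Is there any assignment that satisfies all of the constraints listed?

One satisfying assignment is a1 = 5, a2 = 4, a3 = 3, a4 = 4, a5 = 5, a6 = 5.
For the less obvious constraints — constraint 2: a4 + a6 = 9; constraint 5: a1 - a2 = 1 — and the others hold by inspection.

Satisfiable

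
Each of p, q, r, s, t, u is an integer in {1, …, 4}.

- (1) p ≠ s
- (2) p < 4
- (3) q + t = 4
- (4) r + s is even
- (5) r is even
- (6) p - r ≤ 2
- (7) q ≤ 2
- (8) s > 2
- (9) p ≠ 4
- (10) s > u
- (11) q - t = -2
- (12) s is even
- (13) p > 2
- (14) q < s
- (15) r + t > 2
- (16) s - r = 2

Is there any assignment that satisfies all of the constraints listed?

Setting (p, q, r, s, t, u) = (3, 1, 2, 4, 3, 1) satisfies everything: constraint 3: q + t = 4; constraint 6: p - r = 1, and the others follow.

Satisfiable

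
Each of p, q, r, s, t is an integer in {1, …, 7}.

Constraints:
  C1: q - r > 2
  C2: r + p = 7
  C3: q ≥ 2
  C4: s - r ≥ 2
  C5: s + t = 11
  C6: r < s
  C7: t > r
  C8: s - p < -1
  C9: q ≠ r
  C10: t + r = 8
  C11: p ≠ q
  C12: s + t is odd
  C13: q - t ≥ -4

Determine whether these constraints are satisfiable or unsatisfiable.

Satisfiable

Try p = 6, q = 5, r = 1, s = 4, t = 7.
Check constraint 1: q - r = 4; constraint 2: r + p = 7; constraint 4: s - r = 3. The remaining constraints are straightforward to verify.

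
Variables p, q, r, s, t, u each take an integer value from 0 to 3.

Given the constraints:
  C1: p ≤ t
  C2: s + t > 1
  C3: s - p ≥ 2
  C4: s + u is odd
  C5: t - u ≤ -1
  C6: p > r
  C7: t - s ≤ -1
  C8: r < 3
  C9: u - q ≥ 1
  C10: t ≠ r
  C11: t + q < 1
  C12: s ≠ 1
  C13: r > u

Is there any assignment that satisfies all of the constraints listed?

Constraints 1, 5, 6, and 13 give r < p, p ≤ t, t < u, u < r. Chaining: r < p ≤ t < u < r, which forces r < r — impossible.

Unsatisfiable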